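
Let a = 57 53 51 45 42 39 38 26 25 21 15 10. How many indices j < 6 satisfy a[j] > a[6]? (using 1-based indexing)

5

The element at index 6 is 39.
Elements before it: 57, 53, 51, 45, 42
Those larger than 39: 57, 53, 51, 45, 42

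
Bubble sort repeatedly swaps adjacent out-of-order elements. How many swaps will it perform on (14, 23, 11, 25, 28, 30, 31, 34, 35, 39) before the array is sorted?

Minimum adjacent swaps = number of inversions (each swap of adjacent out-of-order elements removes one inversion and no swap can remove more).
Count inversions — for each element, later elements that are smaller:
14: 11 → 1
23: 11 → 1
11: none → 0
25: none → 0
28: none → 0
30: none → 0
31: none → 0
34: none → 0
35: none → 0
39: none → 0
Total inversions: 1 + 1 + 0 + 0 + 0 + 0 + 0 + 0 + 0 + 0 = 2

Swaps: 2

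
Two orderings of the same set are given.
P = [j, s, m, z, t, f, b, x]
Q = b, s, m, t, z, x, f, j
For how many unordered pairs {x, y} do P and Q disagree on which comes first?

14 disagreeing pairs

Assign each item its position (1..8) in the first ordering, then rewrite the second ordering as that position sequence:
positions: j→1, s→2, m→3, z→4, t→5, f→6, b→7, x→8
second ordering as positions: [7, 2, 3, 5, 4, 8, 6, 1]
Discordant pairs = inversions in this position sequence.
7: 2, 3, 5, 4, 6, 1 → 6
2: 1 → 1
3: 1 → 1
5: 4, 1 → 2
4: 1 → 1
8: 6, 1 → 2
6: 1 → 1
1: 0
Total: 6 + 1 + 1 + 2 + 1 + 2 + 1 + 0 = 14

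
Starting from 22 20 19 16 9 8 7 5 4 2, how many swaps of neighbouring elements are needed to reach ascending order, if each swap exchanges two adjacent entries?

Swaps: 45

Minimum adjacent swaps = number of inversions (each swap of adjacent out-of-order elements removes one inversion and no swap can remove more).
Count inversions — for each element, later elements that are smaller:
22: 20, 19, 16, 9, 8, 7, 5, 4, 2 → 9
20: 19, 16, 9, 8, 7, 5, 4, 2 → 8
19: 16, 9, 8, 7, 5, 4, 2 → 7
16: 9, 8, 7, 5, 4, 2 → 6
9: 8, 7, 5, 4, 2 → 5
8: 7, 5, 4, 2 → 4
7: 5, 4, 2 → 3
5: 4, 2 → 2
4: 2 → 1
2: none → 0
Total inversions: 9 + 8 + 7 + 6 + 5 + 4 + 3 + 2 + 1 + 0 = 45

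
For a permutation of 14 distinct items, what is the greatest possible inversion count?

There are 91 inversions.

The maximum occurs when the array is in strictly decreasing order: every one of the C(14, 2) pairs is inverted.
C(14, 2) = 14·13/2 = 91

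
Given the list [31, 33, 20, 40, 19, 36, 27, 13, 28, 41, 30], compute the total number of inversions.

Sweep left to right; for each value list the smaller values that follow it:
31: 6
33: 6
20: 2
40: 6
19: 1
36: 4
27: 1
13: 0
28: 0
41: 1
30: 0
Sum: 6 + 6 + 2 + 6 + 1 + 4 + 1 + 0 + 0 + 1 + 0 = 27

27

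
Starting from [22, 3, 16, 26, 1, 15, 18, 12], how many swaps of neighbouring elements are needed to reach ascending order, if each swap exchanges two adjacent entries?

The minimum number of adjacent swaps to sort an array equals its inversion count, since every such swap removes exactly one inversion.
Count inversions — for each element, later elements that are smaller:
22: 3, 16, 1, 15, 18, 12 → 6
3: 1 → 1
16: 1, 15, 12 → 3
26: 1, 15, 18, 12 → 4
1: none → 0
15: 12 → 1
18: 12 → 1
12: none → 0
Total inversions: 6 + 1 + 3 + 4 + 0 + 1 + 1 + 0 = 16

16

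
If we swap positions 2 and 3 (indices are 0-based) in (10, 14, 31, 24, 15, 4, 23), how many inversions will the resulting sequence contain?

Inversions: 9

Positions 2 and 3 hold 31 and 24; after swapping, the array is [10, 14, 24, 31, 15, 4, 23].
For each element, count later entries that are smaller:
10: 1
14: 1
24: 3
31: 3
15: 1
4: 0
23: 0
Sum: 1 + 1 + 3 + 3 + 1 + 0 + 0 = 9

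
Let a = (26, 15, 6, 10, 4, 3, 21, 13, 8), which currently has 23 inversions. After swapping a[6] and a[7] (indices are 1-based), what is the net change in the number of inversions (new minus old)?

+1

Positions 6 and 7 hold 3 and 21; after swapping, the array is [26, 15, 6, 10, 4, 21, 3, 13, 8].
Count, for each position, how many later elements it exceeds:
26 → 15, 6, 10, 4, 21, 3, 13, 8 → 8
15 → 6, 10, 4, 3, 13, 8 → 6
6 → 4, 3 → 2
10 → 4, 3, 8 → 3
4 → 3 → 1
21 → 3, 13, 8 → 3
3 → none → 0
13 → 8 → 1
8 → none → 0
Sum: 8 + 6 + 2 + 3 + 1 + 3 + 0 + 1 + 0 = 24
Change: 24 − 23 = +1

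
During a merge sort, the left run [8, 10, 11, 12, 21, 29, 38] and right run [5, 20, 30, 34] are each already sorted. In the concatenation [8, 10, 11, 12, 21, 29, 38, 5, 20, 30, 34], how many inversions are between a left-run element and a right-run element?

12

Count, for every r in R, how many entries of L exceed r:
r = 5: 8, 10, 11, 12, 21, 29, 38 → 7
r = 20: 21, 29, 38 → 3
r = 30: 38 → 1
r = 34: 38 → 1
Cross-inversions: 7 + 3 + 1 + 1 = 12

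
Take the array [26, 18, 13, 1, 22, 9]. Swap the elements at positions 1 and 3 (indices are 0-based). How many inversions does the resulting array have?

Inversions: 8

Positions 1 and 3 hold 18 and 1; after swapping, the array is [26, 1, 13, 18, 22, 9].
Element-by-element contributions:
26 → 1, 13, 18, 22, 9 → 5
1 → none → 0
13 → 9 → 1
18 → 9 → 1
22 → 9 → 1
9 → none → 0
Sum: 5 + 0 + 1 + 1 + 1 + 0 = 8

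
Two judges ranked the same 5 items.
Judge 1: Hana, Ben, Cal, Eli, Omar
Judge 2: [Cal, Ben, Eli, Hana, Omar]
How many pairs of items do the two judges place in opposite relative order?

4 discordant pairs

Assign each item its position (1..5) in the first ordering, then rewrite the second ordering as that position sequence:
positions: Hana→1, Ben→2, Cal→3, Eli→4, Omar→5
second ordering as positions: [3, 2, 4, 1, 5]
Discordant pairs = inversions in this position sequence.
3: 2, 1 → 2
2: 1 → 1
4: 1 → 1
1: 0
5: 0
Total: 2 + 1 + 1 + 0 + 0 = 4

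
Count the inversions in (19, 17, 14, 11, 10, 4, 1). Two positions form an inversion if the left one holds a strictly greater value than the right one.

For each element, count later entries that are smaller:
19 → 17, 14, 11, 10, 4, 1 → 6
17 → 14, 11, 10, 4, 1 → 5
14 → 11, 10, 4, 1 → 4
11 → 10, 4, 1 → 3
10 → 4, 1 → 2
4 → 1 → 1
1 → none → 0
Sum: 6 + 5 + 4 + 3 + 2 + 1 + 0 = 21

21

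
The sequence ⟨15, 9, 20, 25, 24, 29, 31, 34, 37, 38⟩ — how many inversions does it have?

For each element, count later entries that are smaller:
15 → 9 → 1
9 → none → 0
20 → none → 0
25 → 24 → 1
24 → none → 0
29 → none → 0
31 → none → 0
34 → none → 0
37 → none → 0
38 → none → 0
Sum: 1 + 0 + 0 + 1 + 0 + 0 + 0 + 0 + 0 + 0 = 2

Inversions: 2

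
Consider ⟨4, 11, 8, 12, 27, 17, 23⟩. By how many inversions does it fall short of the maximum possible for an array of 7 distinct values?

18 inversions short

Maximum inversions for 7 distinct elements is C(7, 2) = 7·6/2 = 21.
Current inversions — for each element, count later smaller elements:
4: 0
11: 1
8: 0
12: 0
27: 2
17: 0
23: 0
Current total: 0 + 1 + 0 + 0 + 2 + 0 + 0 = 3
Shortfall: 21 − 3 = 18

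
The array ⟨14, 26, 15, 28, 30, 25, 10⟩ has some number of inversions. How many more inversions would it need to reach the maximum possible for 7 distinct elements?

11 inversions short

Maximum inversions for 7 distinct elements is C(7, 2) = 7·6/2 = 21.
Current inversions — for each element, count later smaller elements:
14: 1
26: 3
15: 1
28: 2
30: 2
25: 1
10: 0
Current total: 1 + 3 + 1 + 2 + 2 + 1 + 0 = 10
Shortfall: 21 − 10 = 11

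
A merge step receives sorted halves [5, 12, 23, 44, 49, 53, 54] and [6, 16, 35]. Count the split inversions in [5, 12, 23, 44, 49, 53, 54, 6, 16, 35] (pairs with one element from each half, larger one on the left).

Count, for every r in R, how many entries of L exceed r:
r = 6: 12, 23, 44, 49, 53, 54 → 6
r = 16: 23, 44, 49, 53, 54 → 5
r = 35: 44, 49, 53, 54 → 4
Cross-inversions: 6 + 5 + 4 = 15

There are 15 cross-inversions.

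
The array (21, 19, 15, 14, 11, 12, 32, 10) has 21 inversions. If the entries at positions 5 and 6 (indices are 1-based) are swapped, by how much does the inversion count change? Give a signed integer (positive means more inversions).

+1

Positions 5 and 6 hold 11 and 12; after swapping, the array is [21, 19, 15, 14, 12, 11, 32, 10].
Count, for each position, how many later elements it exceeds:
21 → 19, 15, 14, 12, 11, 10 → 6
19 → 15, 14, 12, 11, 10 → 5
15 → 14, 12, 11, 10 → 4
14 → 12, 11, 10 → 3
12 → 11, 10 → 2
11 → 10 → 1
32 → 10 → 1
10 → none → 0
Sum: 6 + 5 + 4 + 3 + 2 + 1 + 1 + 0 = 22
Change: 22 − 21 = +1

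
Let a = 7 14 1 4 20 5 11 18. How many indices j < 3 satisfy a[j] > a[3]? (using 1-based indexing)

2 such elements

The element at index 3 is 1.
Elements before it: 7, 14
Those larger than 1: 7, 14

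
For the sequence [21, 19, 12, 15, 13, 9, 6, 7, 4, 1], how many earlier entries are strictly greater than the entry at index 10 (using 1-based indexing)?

9

The element at index 10 is 1.
Elements before it: 21, 19, 12, 15, 13, 9, 6, 7, 4
Those larger than 1: 21, 19, 12, 15, 13, 9, 6, 7, 4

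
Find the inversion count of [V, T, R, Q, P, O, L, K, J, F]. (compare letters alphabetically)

45 inversions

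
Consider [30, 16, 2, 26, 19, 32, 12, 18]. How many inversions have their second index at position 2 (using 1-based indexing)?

1

The element at index 2 is 16.
Elements before it: 30
Those larger than 16: 30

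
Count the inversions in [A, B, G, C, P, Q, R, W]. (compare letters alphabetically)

1 inversion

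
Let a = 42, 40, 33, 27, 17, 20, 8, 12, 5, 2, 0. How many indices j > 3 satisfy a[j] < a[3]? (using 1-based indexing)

8

The element at index 3 is 33.
Elements after it: 27, 17, 20, 8, 12, 5, 2, 0
Those smaller than 33: 27, 17, 20, 8, 12, 5, 2, 0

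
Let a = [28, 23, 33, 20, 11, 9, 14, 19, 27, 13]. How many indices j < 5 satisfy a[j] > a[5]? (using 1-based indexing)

4

The element at index 5 is 11.
Elements before it: 28, 23, 33, 20
Those larger than 11: 28, 23, 33, 20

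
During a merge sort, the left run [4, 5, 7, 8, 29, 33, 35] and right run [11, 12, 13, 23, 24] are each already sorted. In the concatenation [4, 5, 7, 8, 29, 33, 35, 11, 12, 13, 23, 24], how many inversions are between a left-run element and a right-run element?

Take each right-half value and tally the left-half values above it:
r = 11: 29, 33, 35 → 3
r = 12: 29, 33, 35 → 3
r = 13: 29, 33, 35 → 3
r = 23: 29, 33, 35 → 3
r = 24: 29, 33, 35 → 3
Cross-inversions: 3 + 3 + 3 + 3 + 3 = 15

15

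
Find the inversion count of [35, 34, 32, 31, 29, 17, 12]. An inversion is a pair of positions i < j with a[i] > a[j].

21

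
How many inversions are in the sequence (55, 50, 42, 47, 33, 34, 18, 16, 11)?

For each element, count later entries that are smaller:
55 → 50, 42, 47, 33, 34, 18, 16, 11 → 8
50 → 42, 47, 33, 34, 18, 16, 11 → 7
42 → 33, 34, 18, 16, 11 → 5
47 → 33, 34, 18, 16, 11 → 5
33 → 18, 16, 11 → 3
34 → 18, 16, 11 → 3
18 → 16, 11 → 2
16 → 11 → 1
11 → none → 0
Sum: 8 + 7 + 5 + 5 + 3 + 3 + 2 + 1 + 0 = 34

There are 34 inversions.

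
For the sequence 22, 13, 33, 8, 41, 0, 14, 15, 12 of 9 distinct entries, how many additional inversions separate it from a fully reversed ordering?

15 inversions short

Maximum inversions for 9 distinct elements is C(9, 2) = 9·8/2 = 36.
Current inversions — for each element, count later smaller elements:
22: 6
13: 3
33: 5
8: 1
41: 4
0: 0
14: 1
15: 1
12: 0
Current total: 6 + 3 + 5 + 1 + 4 + 0 + 1 + 1 + 0 = 21
Shortfall: 36 − 21 = 15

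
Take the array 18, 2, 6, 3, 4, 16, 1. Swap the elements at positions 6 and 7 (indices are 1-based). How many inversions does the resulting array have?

Positions 6 and 7 hold 16 and 1; after swapping, the array is [18, 2, 6, 3, 4, 1, 16].
Element-by-element contributions:
18 → 2, 6, 3, 4, 1, 16 → 6
2 → 1 → 1
6 → 3, 4, 1 → 3
3 → 1 → 1
4 → 1 → 1
1 → none → 0
16 → none → 0
Sum: 6 + 1 + 3 + 1 + 1 + 0 + 0 = 12

Inversions: 12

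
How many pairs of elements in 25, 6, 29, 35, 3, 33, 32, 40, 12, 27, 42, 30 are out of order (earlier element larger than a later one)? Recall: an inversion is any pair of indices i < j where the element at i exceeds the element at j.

24 out-of-order pairs

Count, for each position, how many later elements it exceeds:
25: 3
6: 1
29: 3
35: 6
3: 0
33: 4
32: 3
40: 3
12: 0
27: 0
42: 1
30: 0
Sum: 3 + 1 + 3 + 6 + 0 + 4 + 3 + 3 + 0 + 0 + 1 + 0 = 24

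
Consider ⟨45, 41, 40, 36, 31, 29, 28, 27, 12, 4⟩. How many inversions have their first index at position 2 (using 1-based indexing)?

8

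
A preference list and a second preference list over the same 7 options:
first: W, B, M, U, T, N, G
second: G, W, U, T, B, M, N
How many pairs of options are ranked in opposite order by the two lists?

10 pairs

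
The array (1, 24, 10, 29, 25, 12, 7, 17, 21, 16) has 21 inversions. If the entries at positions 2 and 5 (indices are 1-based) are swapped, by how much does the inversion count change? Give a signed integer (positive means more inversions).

+1

Positions 2 and 5 hold 24 and 25; after swapping, the array is [1, 25, 10, 29, 24, 12, 7, 17, 21, 16].
Sweep left to right; for each value list the smaller values that follow it:
1: 0
25: 7
10: 1
29: 6
24: 5
12: 1
7: 0
17: 1
21: 1
16: 0
Sum: 0 + 7 + 1 + 6 + 5 + 1 + 0 + 1 + 1 + 0 = 22
Change: 22 − 21 = +1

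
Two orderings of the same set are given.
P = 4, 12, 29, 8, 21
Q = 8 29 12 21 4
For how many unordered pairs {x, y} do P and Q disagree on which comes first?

Assign each item its position (1..5) in the first ordering, then rewrite the second ordering as that position sequence:
positions: 4→1, 12→2, 29→3, 8→4, 21→5
second ordering as positions: [4, 3, 2, 5, 1]
Discordant pairs = inversions in this position sequence.
4: 3, 2, 1 → 3
3: 2, 1 → 2
2: 1 → 1
5: 1 → 1
1: 0
Total: 3 + 2 + 1 + 1 + 0 = 7

7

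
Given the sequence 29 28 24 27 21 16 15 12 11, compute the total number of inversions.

Count, for each position, how many later elements it exceeds:
29: 8
28: 7
24: 5
27: 5
21: 4
16: 3
15: 2
12: 1
11: 0
Sum: 8 + 7 + 5 + 5 + 4 + 3 + 2 + 1 + 0 = 35

35 out-of-order pairs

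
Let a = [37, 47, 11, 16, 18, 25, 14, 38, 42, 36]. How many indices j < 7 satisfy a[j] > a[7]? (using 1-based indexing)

5 such elements

The element at index 7 is 14.
Elements before it: 37, 47, 11, 16, 18, 25
Those larger than 14: 37, 47, 16, 18, 25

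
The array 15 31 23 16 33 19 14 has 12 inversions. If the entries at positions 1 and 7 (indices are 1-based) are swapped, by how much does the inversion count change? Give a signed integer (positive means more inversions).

Positions 1 and 7 hold 15 and 14; after swapping, the array is [14, 31, 23, 16, 33, 19, 15].
Element-by-element contributions:
14 → none → 0
31 → 23, 16, 19, 15 → 4
23 → 16, 19, 15 → 3
16 → 15 → 1
33 → 19, 15 → 2
19 → 15 → 1
15 → none → 0
Sum: 0 + 4 + 3 + 1 + 2 + 1 + 0 = 11
Change: 11 − 12 = -1

-1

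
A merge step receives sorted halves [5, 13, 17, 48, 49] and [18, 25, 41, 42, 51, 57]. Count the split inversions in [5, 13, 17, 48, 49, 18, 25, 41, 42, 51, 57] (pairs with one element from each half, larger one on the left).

8 split inversions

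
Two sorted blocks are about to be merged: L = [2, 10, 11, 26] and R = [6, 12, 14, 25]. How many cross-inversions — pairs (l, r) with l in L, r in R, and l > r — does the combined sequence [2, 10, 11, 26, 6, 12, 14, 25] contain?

6

For each element r of the right run, count left-run elements greater than r:
r = 6: 10, 11, 26 → 3
r = 12: 26 → 1
r = 14: 26 → 1
r = 25: 26 → 1
Cross-inversions: 3 + 1 + 1 + 1 = 6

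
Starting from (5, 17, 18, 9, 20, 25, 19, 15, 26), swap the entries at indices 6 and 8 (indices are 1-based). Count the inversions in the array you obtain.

Positions 6 and 8 hold 25 and 15; after swapping, the array is [5, 17, 18, 9, 20, 15, 19, 25, 26].
Count, for each position, how many later elements it exceeds:
5 → none → 0
17 → 9, 15 → 2
18 → 9, 15 → 2
9 → none → 0
20 → 15, 19 → 2
15 → none → 0
19 → none → 0
25 → none → 0
26 → none → 0
Sum: 0 + 2 + 2 + 0 + 2 + 0 + 0 + 0 + 0 = 6

6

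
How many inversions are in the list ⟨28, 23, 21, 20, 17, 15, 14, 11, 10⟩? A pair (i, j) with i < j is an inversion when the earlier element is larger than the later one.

For each element, count later entries that are smaller:
28: 8
23: 7
21: 6
20: 5
17: 4
15: 3
14: 2
11: 1
10: 0
Sum: 8 + 7 + 6 + 5 + 4 + 3 + 2 + 1 + 0 = 36

Inversions: 36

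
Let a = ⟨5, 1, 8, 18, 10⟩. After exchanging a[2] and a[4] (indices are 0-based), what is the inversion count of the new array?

3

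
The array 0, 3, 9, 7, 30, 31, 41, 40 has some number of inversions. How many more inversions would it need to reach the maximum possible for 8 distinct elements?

Maximum inversions for 8 distinct elements is C(8, 2) = 8·7/2 = 28.
Current inversions — for each element, count later smaller elements:
0: 0
3: 0
9: 1
7: 0
30: 0
31: 0
41: 1
40: 0
Current total: 0 + 0 + 1 + 0 + 0 + 0 + 1 + 0 = 2
Shortfall: 28 − 2 = 26

26 inversions short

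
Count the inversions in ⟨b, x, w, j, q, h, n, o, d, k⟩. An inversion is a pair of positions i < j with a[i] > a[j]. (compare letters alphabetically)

27 out-of-order pairs

For each element, count later entries that are smaller:
b: 0
x: 8
w: 7
j: 2
q: 5
h: 1
n: 2
o: 2
d: 0
k: 0
Sum: 0 + 8 + 7 + 2 + 5 + 1 + 2 + 2 + 0 + 0 = 27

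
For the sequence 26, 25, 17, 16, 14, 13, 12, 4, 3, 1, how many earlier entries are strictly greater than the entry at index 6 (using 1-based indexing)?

5 such elements

The element at index 6 is 13.
Elements before it: 26, 25, 17, 16, 14
Those larger than 13: 26, 25, 17, 16, 14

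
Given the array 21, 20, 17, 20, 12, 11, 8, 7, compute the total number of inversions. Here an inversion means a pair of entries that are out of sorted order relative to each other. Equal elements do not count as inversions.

Count, for each position, how many later elements it exceeds:
21: 7
20: 5
17: 4
20: 4
12: 3
11: 2
8: 1
7: 0
Sum: 7 + 5 + 4 + 4 + 3 + 2 + 1 + 0 = 26

Inversions: 26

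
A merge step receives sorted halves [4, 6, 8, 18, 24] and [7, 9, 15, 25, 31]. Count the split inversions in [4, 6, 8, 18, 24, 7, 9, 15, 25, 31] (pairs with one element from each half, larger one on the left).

Count, for every r in R, how many entries of L exceed r:
r = 7: 8, 18, 24 → 3
r = 9: 18, 24 → 2
r = 15: 18, 24 → 2
r = 25: none → 0
r = 31: none → 0
Cross-inversions: 3 + 2 + 2 + 0 + 0 = 7

7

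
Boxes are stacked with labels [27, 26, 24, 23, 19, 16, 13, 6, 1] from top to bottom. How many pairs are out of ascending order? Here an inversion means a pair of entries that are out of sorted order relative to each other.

36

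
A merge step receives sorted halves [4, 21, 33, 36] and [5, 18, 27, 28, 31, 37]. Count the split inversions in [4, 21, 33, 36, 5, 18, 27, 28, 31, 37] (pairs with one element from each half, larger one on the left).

12 cross-inversions

Count, for every r in R, how many entries of L exceed r:
r = 5: 21, 33, 36 → 3
r = 18: 21, 33, 36 → 3
r = 27: 33, 36 → 2
r = 28: 33, 36 → 2
r = 31: 33, 36 → 2
r = 37: none → 0
Cross-inversions: 3 + 3 + 2 + 2 + 2 + 0 = 12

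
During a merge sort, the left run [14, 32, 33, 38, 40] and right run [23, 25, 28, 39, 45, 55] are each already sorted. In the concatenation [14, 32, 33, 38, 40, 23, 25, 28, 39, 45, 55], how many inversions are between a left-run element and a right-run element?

For each element r of the right run, count left-run elements greater than r:
r = 23: 32, 33, 38, 40 → 4
r = 25: 32, 33, 38, 40 → 4
r = 28: 32, 33, 38, 40 → 4
r = 39: 40 → 1
r = 45: none → 0
r = 55: none → 0
Cross-inversions: 4 + 4 + 4 + 1 + 0 + 0 = 13

13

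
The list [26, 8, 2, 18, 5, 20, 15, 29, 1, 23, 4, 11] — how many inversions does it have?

Out-of-order pairs: 35

Element-by-element contributions:
26: 10
8: 4
2: 1
18: 5
5: 2
20: 4
15: 3
29: 4
1: 0
23: 2
4: 0
11: 0
Sum: 10 + 4 + 1 + 5 + 2 + 4 + 3 + 4 + 0 + 2 + 0 + 0 = 35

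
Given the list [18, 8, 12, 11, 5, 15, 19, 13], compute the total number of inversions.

12 inversions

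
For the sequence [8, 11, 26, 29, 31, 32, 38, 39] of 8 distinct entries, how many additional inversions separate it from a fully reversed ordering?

Maximum inversions for 8 distinct elements is C(8, 2) = 8·7/2 = 28.
Current inversions — for each element, count later smaller elements:
8: 0
11: 0
26: 0
29: 0
31: 0
32: 0
38: 0
39: 0
Current total: 0 + 0 + 0 + 0 + 0 + 0 + 0 + 0 = 0
Shortfall: 28 − 0 = 28

28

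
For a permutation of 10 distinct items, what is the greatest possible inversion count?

Inversions: 45

The maximum occurs when the array is in strictly decreasing order: every one of the C(10, 2) pairs is inverted.
C(10, 2) = 10·9/2 = 45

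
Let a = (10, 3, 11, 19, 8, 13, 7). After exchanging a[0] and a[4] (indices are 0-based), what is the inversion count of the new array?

9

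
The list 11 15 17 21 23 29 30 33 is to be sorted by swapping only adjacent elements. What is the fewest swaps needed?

0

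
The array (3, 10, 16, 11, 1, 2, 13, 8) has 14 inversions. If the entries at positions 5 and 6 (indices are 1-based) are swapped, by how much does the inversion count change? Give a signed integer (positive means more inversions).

Positions 5 and 6 hold 1 and 2; after swapping, the array is [3, 10, 16, 11, 2, 1, 13, 8].
Sweep left to right; for each value list the smaller values that follow it:
3: 2
10: 3
16: 5
11: 3
2: 1
1: 0
13: 1
8: 0
Sum: 2 + 3 + 5 + 3 + 1 + 0 + 1 + 0 = 15
Change: 15 − 14 = +1

+1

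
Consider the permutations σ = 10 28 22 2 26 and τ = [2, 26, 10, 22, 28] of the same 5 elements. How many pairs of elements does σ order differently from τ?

7

Assign each item its position (1..5) in the first ordering, then rewrite the second ordering as that position sequence:
positions: 10→1, 28→2, 22→3, 2→4, 26→5
second ordering as positions: [4, 5, 1, 3, 2]
Discordant pairs = inversions in this position sequence.
4: 1, 3, 2 → 3
5: 1, 3, 2 → 3
1: 0
3: 2 → 1
2: 0
Total: 3 + 3 + 0 + 1 + 0 = 7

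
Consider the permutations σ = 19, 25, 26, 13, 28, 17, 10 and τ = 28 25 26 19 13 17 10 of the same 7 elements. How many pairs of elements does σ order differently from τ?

6 discordant pairs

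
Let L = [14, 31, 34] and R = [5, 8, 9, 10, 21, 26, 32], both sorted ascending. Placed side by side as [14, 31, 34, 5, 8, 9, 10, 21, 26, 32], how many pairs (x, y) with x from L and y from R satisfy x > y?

Cross-inversions: 17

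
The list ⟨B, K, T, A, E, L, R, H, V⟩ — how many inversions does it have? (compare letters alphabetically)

11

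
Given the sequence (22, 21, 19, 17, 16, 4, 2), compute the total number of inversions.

Element-by-element contributions:
22 → 21, 19, 17, 16, 4, 2 → 6
21 → 19, 17, 16, 4, 2 → 5
19 → 17, 16, 4, 2 → 4
17 → 16, 4, 2 → 3
16 → 4, 2 → 2
4 → 2 → 1
2 → none → 0
Sum: 6 + 5 + 4 + 3 + 2 + 1 + 0 = 21

Inversions: 21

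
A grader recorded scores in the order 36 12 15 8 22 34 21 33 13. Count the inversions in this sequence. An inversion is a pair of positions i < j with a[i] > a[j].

Element-by-element contributions:
36: 8
12: 1
15: 2
8: 0
22: 2
34: 3
21: 1
33: 1
13: 0
Sum: 8 + 1 + 2 + 0 + 2 + 3 + 1 + 1 + 0 = 18

18 inversions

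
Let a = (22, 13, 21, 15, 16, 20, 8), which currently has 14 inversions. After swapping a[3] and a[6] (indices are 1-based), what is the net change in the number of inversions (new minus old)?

Positions 3 and 6 hold 21 and 20; after swapping, the array is [22, 13, 20, 15, 16, 21, 8].
Element-by-element contributions:
22 → 13, 20, 15, 16, 21, 8 → 6
13 → 8 → 1
20 → 15, 16, 8 → 3
15 → 8 → 1
16 → 8 → 1
21 → 8 → 1
8 → none → 0
Sum: 6 + 1 + 3 + 1 + 1 + 1 + 0 = 13
Change: 13 − 14 = -1

-1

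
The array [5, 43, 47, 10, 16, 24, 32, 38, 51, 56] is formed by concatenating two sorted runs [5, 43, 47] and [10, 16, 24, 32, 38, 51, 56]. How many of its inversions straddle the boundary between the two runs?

Take each right-half value and tally the left-half values above it:
r = 10: 43, 47 → 2
r = 16: 43, 47 → 2
r = 24: 43, 47 → 2
r = 32: 43, 47 → 2
r = 38: 43, 47 → 2
r = 51: none → 0
r = 56: none → 0
Cross-inversions: 2 + 2 + 2 + 2 + 2 + 0 + 0 = 10

10 cross-inversions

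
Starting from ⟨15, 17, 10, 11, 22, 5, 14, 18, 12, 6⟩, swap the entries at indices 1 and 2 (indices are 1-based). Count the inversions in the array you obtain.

Positions 1 and 2 hold 15 and 17; after swapping, the array is [17, 15, 10, 11, 22, 5, 14, 18, 12, 6].
Sweep left to right; for each value list the smaller values that follow it:
17: 7
15: 6
10: 2
11: 2
22: 5
5: 0
14: 2
18: 2
12: 1
6: 0
Sum: 7 + 6 + 2 + 2 + 5 + 0 + 2 + 2 + 1 + 0 = 27

27 inversions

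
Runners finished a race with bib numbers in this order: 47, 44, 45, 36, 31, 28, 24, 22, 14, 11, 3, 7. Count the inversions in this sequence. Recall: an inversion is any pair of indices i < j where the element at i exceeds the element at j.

64 out-of-order pairs

Count, for each position, how many later elements it exceeds:
47 → 44, 45, 36, 31, 28, 24, 22, 14, 11, 3, 7 → 11
44 → 36, 31, 28, 24, 22, 14, 11, 3, 7 → 9
45 → 36, 31, 28, 24, 22, 14, 11, 3, 7 → 9
36 → 31, 28, 24, 22, 14, 11, 3, 7 → 8
31 → 28, 24, 22, 14, 11, 3, 7 → 7
28 → 24, 22, 14, 11, 3, 7 → 6
24 → 22, 14, 11, 3, 7 → 5
22 → 14, 11, 3, 7 → 4
14 → 11, 3, 7 → 3
11 → 3, 7 → 2
3 → none → 0
7 → none → 0
Sum: 11 + 9 + 9 + 8 + 7 + 6 + 5 + 4 + 3 + 2 + 0 + 0 = 64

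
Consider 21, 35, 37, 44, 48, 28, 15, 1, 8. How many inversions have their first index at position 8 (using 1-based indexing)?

The element at index 8 is 1.
Elements after it: 8
None of them are smaller than 1.

0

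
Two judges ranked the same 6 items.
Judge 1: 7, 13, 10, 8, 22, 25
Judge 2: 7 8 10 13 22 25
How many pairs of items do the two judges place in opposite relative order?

Assign each item its position (1..6) in the first ordering, then rewrite the second ordering as that position sequence:
positions: 7→1, 13→2, 10→3, 8→4, 22→5, 25→6
second ordering as positions: [1, 4, 3, 2, 5, 6]
Discordant pairs = inversions in this position sequence.
1: 0
4: 3, 2 → 2
3: 2 → 1
2: 0
5: 0
6: 0
Total: 0 + 2 + 1 + 0 + 0 + 0 = 3

3 discordant pairs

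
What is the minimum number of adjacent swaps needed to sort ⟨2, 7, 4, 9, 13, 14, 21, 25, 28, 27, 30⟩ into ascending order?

2

Minimum adjacent swaps = number of inversions (each swap of adjacent out-of-order elements removes one inversion and no swap can remove more).
Count inversions — for each element, later elements that are smaller:
2: none → 0
7: 4 → 1
4: none → 0
9: none → 0
13: none → 0
14: none → 0
21: none → 0
25: none → 0
28: 27 → 1
27: none → 0
30: none → 0
Total inversions: 0 + 1 + 0 + 0 + 0 + 0 + 0 + 0 + 1 + 0 + 0 = 2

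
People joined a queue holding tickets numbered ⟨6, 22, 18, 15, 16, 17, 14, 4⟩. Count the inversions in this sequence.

19

For each element, count later entries that are smaller:
6 → 4 → 1
22 → 18, 15, 16, 17, 14, 4 → 6
18 → 15, 16, 17, 14, 4 → 5
15 → 14, 4 → 2
16 → 14, 4 → 2
17 → 14, 4 → 2
14 → 4 → 1
4 → none → 0
Sum: 1 + 6 + 5 + 2 + 2 + 2 + 1 + 0 = 19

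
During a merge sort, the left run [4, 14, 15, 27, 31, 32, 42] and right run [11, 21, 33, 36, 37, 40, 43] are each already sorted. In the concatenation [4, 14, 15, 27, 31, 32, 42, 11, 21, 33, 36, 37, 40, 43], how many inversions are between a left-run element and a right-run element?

Take each right-half value and tally the left-half values above it:
r = 11: 14, 15, 27, 31, 32, 42 → 6
r = 21: 27, 31, 32, 42 → 4
r = 33: 42 → 1
r = 36: 42 → 1
r = 37: 42 → 1
r = 40: 42 → 1
r = 43: none → 0
Cross-inversions: 6 + 4 + 1 + 1 + 1 + 1 + 0 = 14

14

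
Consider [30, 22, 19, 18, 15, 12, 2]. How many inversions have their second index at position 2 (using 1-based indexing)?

1

The element at index 2 is 22.
Elements before it: 30
Those larger than 22: 30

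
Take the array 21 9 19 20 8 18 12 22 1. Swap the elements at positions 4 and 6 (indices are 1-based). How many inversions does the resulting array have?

21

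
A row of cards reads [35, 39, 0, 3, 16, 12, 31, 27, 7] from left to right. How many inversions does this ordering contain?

Inversions: 20

Sweep left to right; for each value list the smaller values that follow it:
35: 7
39: 7
0: 0
3: 0
16: 2
12: 1
31: 2
27: 1
7: 0
Sum: 7 + 7 + 0 + 0 + 2 + 1 + 2 + 1 + 0 = 20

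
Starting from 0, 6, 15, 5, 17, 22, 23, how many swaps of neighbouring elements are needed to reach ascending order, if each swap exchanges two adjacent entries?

There are 2 swaps.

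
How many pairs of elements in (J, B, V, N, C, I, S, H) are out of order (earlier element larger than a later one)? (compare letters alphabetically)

Count, for each position, how many later elements it exceeds:
J → B, C, I, H → 4
B → none → 0
V → N, C, I, S, H → 5
N → C, I, H → 3
C → none → 0
I → H → 1
S → H → 1
H → none → 0
Sum: 4 + 0 + 5 + 3 + 0 + 1 + 1 + 0 = 14

14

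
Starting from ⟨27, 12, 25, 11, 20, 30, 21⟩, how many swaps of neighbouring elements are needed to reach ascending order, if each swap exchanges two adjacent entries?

Each adjacent swap fixes exactly one inversion, so the minimum swap count equals the number of inversions.
Count inversions — for each element, later elements that are smaller:
27: 12, 25, 11, 20, 21 → 5
12: 11 → 1
25: 11, 20, 21 → 3
11: none → 0
20: none → 0
30: 21 → 1
21: none → 0
Total inversions: 5 + 1 + 3 + 0 + 0 + 1 + 0 = 10

10 swaps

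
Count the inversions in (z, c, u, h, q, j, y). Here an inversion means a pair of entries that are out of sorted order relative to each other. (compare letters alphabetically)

Sweep left to right; for each value list the smaller values that follow it:
z: 6
c: 0
u: 3
h: 0
q: 1
j: 0
y: 0
Sum: 6 + 0 + 3 + 0 + 1 + 0 + 0 = 10

10 out-of-order pairs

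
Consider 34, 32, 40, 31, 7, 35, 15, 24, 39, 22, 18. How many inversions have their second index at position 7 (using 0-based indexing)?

The element at index 7 is 24.
Elements before it: 34, 32, 40, 31, 7, 35, 15
Those larger than 24: 34, 32, 40, 31, 35

5 such elements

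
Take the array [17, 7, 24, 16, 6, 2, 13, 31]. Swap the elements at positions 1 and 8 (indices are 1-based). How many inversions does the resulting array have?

Positions 1 and 8 hold 17 and 31; after swapping, the array is [31, 7, 24, 16, 6, 2, 13, 17].
For each element, count later entries that are smaller:
31 → 7, 24, 16, 6, 2, 13, 17 → 7
7 → 6, 2 → 2
24 → 16, 6, 2, 13, 17 → 5
16 → 6, 2, 13 → 3
6 → 2 → 1
2 → none → 0
13 → none → 0
17 → none → 0
Sum: 7 + 2 + 5 + 3 + 1 + 0 + 0 + 0 = 18

18 inversions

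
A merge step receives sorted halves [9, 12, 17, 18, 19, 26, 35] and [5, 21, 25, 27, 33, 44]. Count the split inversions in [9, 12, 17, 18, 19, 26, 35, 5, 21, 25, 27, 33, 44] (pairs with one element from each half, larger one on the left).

13 split inversions

Take each right-half value and tally the left-half values above it:
r = 5: 9, 12, 17, 18, 19, 26, 35 → 7
r = 21: 26, 35 → 2
r = 25: 26, 35 → 2
r = 27: 35 → 1
r = 33: 35 → 1
r = 44: none → 0
Cross-inversions: 7 + 2 + 2 + 1 + 1 + 0 = 13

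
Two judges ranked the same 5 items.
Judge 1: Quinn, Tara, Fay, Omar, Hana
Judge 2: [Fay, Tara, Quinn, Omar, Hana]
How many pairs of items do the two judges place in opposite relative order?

3 discordant pairs

Assign each item its position (1..5) in the first ordering, then rewrite the second ordering as that position sequence:
positions: Quinn→1, Tara→2, Fay→3, Omar→4, Hana→5
second ordering as positions: [3, 2, 1, 4, 5]
Discordant pairs = inversions in this position sequence.
3: 2, 1 → 2
2: 1 → 1
1: 0
4: 0
5: 0
Total: 2 + 1 + 0 + 0 + 0 = 3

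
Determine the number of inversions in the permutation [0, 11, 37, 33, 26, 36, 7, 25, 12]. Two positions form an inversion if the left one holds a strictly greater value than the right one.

18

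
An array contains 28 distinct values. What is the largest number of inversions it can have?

A reversed (strictly descending) arrangement makes every pair an inversion, giving C(28, 2) inversions.
C(28, 2) = 28·27/2 = 378

There are 378 inversions.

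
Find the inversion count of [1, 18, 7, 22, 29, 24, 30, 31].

2

Sweep left to right; for each value list the smaller values that follow it:
1 → none → 0
18 → 7 → 1
7 → none → 0
22 → none → 0
29 → 24 → 1
24 → none → 0
30 → none → 0
31 → none → 0
Sum: 0 + 1 + 0 + 0 + 1 + 0 + 0 + 0 = 2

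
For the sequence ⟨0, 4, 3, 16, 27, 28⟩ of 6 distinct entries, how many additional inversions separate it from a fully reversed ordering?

Maximum inversions for 6 distinct elements is C(6, 2) = 6·5/2 = 15.
Current inversions — for each element, count later smaller elements:
0: 0
4: 1
3: 0
16: 0
27: 0
28: 0
Current total: 0 + 1 + 0 + 0 + 0 + 0 = 1
Shortfall: 15 − 1 = 14

14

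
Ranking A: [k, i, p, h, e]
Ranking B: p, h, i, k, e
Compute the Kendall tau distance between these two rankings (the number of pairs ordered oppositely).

Assign each item its position (1..5) in the first ordering, then rewrite the second ordering as that position sequence:
positions: k→1, i→2, p→3, h→4, e→5
second ordering as positions: [3, 4, 2, 1, 5]
Discordant pairs = inversions in this position sequence.
3: 2, 1 → 2
4: 2, 1 → 2
2: 1 → 1
1: 0
5: 0
Total: 2 + 2 + 1 + 0 + 0 = 5

There are 5 discordant pairs.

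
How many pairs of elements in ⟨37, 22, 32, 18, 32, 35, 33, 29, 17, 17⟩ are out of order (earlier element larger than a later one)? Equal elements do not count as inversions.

Sweep left to right; for each value list the smaller values that follow it:
37 → 22, 32, 18, 32, 35, 33, 29, 17, 17 → 9
22 → 18, 17, 17 → 3
32 → 18, 29, 17, 17 → 4
18 → 17, 17 → 2
32 → 29, 17, 17 → 3
35 → 33, 29, 17, 17 → 4
33 → 29, 17, 17 → 3
29 → 17, 17 → 2
17 → none → 0
17 → none → 0
Sum: 9 + 3 + 4 + 2 + 3 + 4 + 3 + 2 + 0 + 0 = 30

Inversions: 30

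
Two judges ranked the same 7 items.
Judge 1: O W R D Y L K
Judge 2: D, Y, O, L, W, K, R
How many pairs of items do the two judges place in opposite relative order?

Assign each item its position (1..7) in the first ordering, then rewrite the second ordering as that position sequence:
positions: O→1, W→2, R→3, D→4, Y→5, L→6, K→7
second ordering as positions: [4, 5, 1, 6, 2, 7, 3]
Discordant pairs = inversions in this position sequence.
4: 1, 2, 3 → 3
5: 1, 2, 3 → 3
1: 0
6: 2, 3 → 2
2: 0
7: 3 → 1
3: 0
Total: 3 + 3 + 0 + 2 + 0 + 1 + 0 = 9

9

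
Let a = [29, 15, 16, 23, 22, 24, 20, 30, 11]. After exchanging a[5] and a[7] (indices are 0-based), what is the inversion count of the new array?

Positions 5 and 7 hold 24 and 30; after swapping, the array is [29, 15, 16, 23, 22, 30, 20, 24, 11].
Element-by-element contributions:
29 → 15, 16, 23, 22, 20, 24, 11 → 7
15 → 11 → 1
16 → 11 → 1
23 → 22, 20, 11 → 3
22 → 20, 11 → 2
30 → 20, 24, 11 → 3
20 → 11 → 1
24 → 11 → 1
11 → none → 0
Sum: 7 + 1 + 1 + 3 + 2 + 3 + 1 + 1 + 0 = 19

19 inversions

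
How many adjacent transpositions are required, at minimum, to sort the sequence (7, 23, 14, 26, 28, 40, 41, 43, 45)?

1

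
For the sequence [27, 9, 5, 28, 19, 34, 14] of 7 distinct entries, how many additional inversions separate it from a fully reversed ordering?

12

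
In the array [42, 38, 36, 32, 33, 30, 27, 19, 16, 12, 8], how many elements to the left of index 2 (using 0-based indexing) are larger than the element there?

The element at index 2 is 36.
Elements before it: 42, 38
Those larger than 36: 42, 38

2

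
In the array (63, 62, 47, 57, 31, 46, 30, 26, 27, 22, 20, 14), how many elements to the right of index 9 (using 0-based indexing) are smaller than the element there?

The element at index 9 is 22.
Elements after it: 20, 14
Those smaller than 22: 20, 14

2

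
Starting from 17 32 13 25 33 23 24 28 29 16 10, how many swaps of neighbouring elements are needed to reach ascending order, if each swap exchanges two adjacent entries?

31

The minimum number of adjacent swaps to sort an array equals its inversion count, since every such swap removes exactly one inversion.
Count inversions — for each element, later elements that are smaller:
17: 13, 16, 10 → 3
32: 13, 25, 23, 24, 28, 29, 16, 10 → 8
13: 10 → 1
25: 23, 24, 16, 10 → 4
33: 23, 24, 28, 29, 16, 10 → 6
23: 16, 10 → 2
24: 16, 10 → 2
28: 16, 10 → 2
29: 16, 10 → 2
16: 10 → 1
10: none → 0
Total inversions: 3 + 8 + 1 + 4 + 6 + 2 + 2 + 2 + 2 + 1 + 0 = 31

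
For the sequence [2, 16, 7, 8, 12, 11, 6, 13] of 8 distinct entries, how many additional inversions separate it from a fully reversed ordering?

17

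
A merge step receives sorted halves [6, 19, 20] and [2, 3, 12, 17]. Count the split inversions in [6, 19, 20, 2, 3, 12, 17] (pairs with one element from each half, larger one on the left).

There are 10 split inversions.

Count, for every r in R, how many entries of L exceed r:
r = 2: 6, 19, 20 → 3
r = 3: 6, 19, 20 → 3
r = 12: 19, 20 → 2
r = 17: 19, 20 → 2
Cross-inversions: 3 + 3 + 2 + 2 = 10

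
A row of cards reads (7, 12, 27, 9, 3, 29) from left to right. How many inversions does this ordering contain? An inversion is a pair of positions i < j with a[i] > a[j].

Listing every pair i<j with a[i]>a[j] (using 0-based positions):
(0,4): 7 > 3
(1,3): 12 > 9
(1,4): 12 > 3
(2,3): 27 > 9
(2,4): 27 > 3
(3,4): 9 > 3
That's 6 pairs.

6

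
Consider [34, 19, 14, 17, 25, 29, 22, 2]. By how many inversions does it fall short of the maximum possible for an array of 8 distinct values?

11 inversions short

Maximum inversions for 8 distinct elements is C(8, 2) = 8·7/2 = 28.
Current inversions — for each element, count later smaller elements:
34: 7
19: 3
14: 1
17: 1
25: 2
29: 2
22: 1
2: 0
Current total: 7 + 3 + 1 + 1 + 2 + 2 + 1 + 0 = 17
Shortfall: 28 − 17 = 11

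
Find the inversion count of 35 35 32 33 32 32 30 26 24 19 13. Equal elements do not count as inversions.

For each element, count later entries that are smaller:
35: 9
35: 9
32: 5
33: 7
32: 5
32: 5
30: 4
26: 3
24: 2
19: 1
13: 0
Sum: 9 + 9 + 5 + 7 + 5 + 5 + 4 + 3 + 2 + 1 + 0 = 50

50 out-of-order pairs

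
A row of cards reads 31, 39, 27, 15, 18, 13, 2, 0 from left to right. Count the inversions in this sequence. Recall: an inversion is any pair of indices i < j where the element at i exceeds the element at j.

26 inversions

Count, for each position, how many later elements it exceeds:
31 → 27, 15, 18, 13, 2, 0 → 6
39 → 27, 15, 18, 13, 2, 0 → 6
27 → 15, 18, 13, 2, 0 → 5
15 → 13, 2, 0 → 3
18 → 13, 2, 0 → 3
13 → 2, 0 → 2
2 → 0 → 1
0 → none → 0
Sum: 6 + 6 + 5 + 3 + 3 + 2 + 1 + 0 = 26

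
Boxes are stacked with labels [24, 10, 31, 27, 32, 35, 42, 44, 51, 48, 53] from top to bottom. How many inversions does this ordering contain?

Count, for each position, how many later elements it exceeds:
24: 1
10: 0
31: 1
27: 0
32: 0
35: 0
42: 0
44: 0
51: 1
48: 0
53: 0
Sum: 1 + 0 + 1 + 0 + 0 + 0 + 0 + 0 + 1 + 0 + 0 = 3

There are 3 inversions.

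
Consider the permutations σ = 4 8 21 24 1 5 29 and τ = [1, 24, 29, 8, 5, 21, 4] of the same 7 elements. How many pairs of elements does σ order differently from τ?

Assign each item its position (1..7) in the first ordering, then rewrite the second ordering as that position sequence:
positions: 4→1, 8→2, 21→3, 24→4, 1→5, 5→6, 29→7
second ordering as positions: [5, 4, 7, 2, 6, 3, 1]
Discordant pairs = inversions in this position sequence.
5: 4, 2, 3, 1 → 4
4: 2, 3, 1 → 3
7: 2, 6, 3, 1 → 4
2: 1 → 1
6: 3, 1 → 2
3: 1 → 1
1: 0
Total: 4 + 3 + 4 + 1 + 2 + 1 + 0 = 15

15 discordant pairs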